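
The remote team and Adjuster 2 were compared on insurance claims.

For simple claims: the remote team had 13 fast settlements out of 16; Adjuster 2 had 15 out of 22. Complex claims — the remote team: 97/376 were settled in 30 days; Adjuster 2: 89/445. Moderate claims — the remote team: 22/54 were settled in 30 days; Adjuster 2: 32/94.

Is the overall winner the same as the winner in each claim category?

Yes

Simple: the remote team 13/16 = 81.2%, Adjuster 2 15/22 = 68.2% → the remote team
Complex: the remote team 97/376 = 25.8%, Adjuster 2 89/445 = 20.0% → the remote team
Moderate: the remote team 22/54 = 40.7%, Adjuster 2 32/94 = 34.0% → the remote team
Overall: the remote team 132/446 = 29.6%, Adjuster 2 136/561 = 24.2% → the remote team
The remote team wins overall and in every claim group — no reversal.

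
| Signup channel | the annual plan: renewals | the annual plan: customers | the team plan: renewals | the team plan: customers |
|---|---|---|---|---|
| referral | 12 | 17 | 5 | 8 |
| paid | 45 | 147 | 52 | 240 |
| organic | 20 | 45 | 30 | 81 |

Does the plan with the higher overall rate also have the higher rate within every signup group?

Referral: the annual plan 12/17 = 70.6%, the team plan 5/8 = 62.5% → the annual plan
Paid: the annual plan 45/147 = 30.6%, the team plan 52/240 = 21.7% → the annual plan
Organic: the annual plan 20/45 = 44.4%, the team plan 30/81 = 37.0% → the annual plan
Overall: the annual plan 77/209 = 36.8%, the team plan 87/329 = 26.4% → the annual plan
The annual plan wins overall and in every signup group — no reversal.

Yes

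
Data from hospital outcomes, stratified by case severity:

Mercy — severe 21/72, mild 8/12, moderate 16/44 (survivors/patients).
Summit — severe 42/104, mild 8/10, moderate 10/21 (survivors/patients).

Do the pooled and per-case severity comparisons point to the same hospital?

Yes

Severe: Mercy 21/72 = 29.2%, Summit 42/104 = 40.4% → Summit
Mild: Mercy 8/12 = 66.7%, Summit 8/10 = 80.0% → Summit
Moderate: Mercy 16/44 = 36.4%, Summit 10/21 = 47.6% → Summit
Overall: Mercy 45/128 = 35.2%, Summit 60/135 = 44.4% → Summit
Summit wins overall and in every case group — no reversal.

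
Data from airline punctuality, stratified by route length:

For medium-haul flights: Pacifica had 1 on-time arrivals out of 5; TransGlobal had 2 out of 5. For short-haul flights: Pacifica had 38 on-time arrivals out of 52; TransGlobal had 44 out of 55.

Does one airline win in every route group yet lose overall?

No

Medium-haul: Pacifica 1/5 = 20.0%, TransGlobal 2/5 = 40.0% → TransGlobal
Short-haul: Pacifica 38/52 = 73.1%, TransGlobal 44/55 = 80.0% → TransGlobal
Overall: Pacifica 39/57 = 68.4%, TransGlobal 46/60 = 76.7% → TransGlobal
TransGlobal wins overall and in every route group — no reversal.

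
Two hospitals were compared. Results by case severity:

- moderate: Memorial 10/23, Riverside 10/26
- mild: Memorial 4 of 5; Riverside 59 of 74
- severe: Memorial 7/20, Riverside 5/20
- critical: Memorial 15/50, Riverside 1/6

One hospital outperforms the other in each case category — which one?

Memorial

Moderate: Memorial 10/23 = 43.5%, Riverside 10/26 = 38.5% → Memorial
Mild: Memorial 4/5 = 80.0%, Riverside 59/74 = 79.7% → Memorial
Severe: Memorial 7/20 = 35.0%, Riverside 5/20 = 25.0% → Memorial
Critical: Memorial 15/50 = 30.0%, Riverside 1/6 = 16.7% → Memorial
Memorial has the higher rate in all 4 groups.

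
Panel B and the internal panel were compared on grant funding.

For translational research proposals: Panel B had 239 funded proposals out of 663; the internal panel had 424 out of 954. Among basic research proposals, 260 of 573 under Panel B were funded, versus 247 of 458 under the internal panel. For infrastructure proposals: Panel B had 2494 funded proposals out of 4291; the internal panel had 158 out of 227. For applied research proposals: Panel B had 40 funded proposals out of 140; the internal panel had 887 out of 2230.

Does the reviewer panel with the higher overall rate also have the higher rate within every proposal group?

Translational research: Panel B 239/663 = 36.0%, the internal panel 424/954 = 44.4% → the internal panel
Basic research: Panel B 260/573 = 45.4%, the internal panel 247/458 = 53.9% → the internal panel
Infrastructure: Panel B 2494/4291 = 58.1%, the internal panel 158/227 = 69.6% → the internal panel
Applied research: Panel B 40/140 = 28.6%, the internal panel 887/2230 = 39.8% → the internal panel
Overall: Panel B 3033/5667 = 53.5%, the internal panel 1716/3869 = 44.4% → Panel B
The internal panel wins each proposal group but Panel B wins overall — the comparison reverses. The internal panel's proposals skew toward applied research, which has a lower base rate.

No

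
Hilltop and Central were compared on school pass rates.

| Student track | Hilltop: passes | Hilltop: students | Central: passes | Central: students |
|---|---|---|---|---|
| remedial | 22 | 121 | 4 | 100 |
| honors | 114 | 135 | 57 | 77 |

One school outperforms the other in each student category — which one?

Hilltop

Remedial: Hilltop 22/121 = 18.2%, Central 4/100 = 4.0% → Hilltop
Honors: Hilltop 114/135 = 84.4%, Central 57/77 = 74.0% → Hilltop
Hilltop has the higher rate in both groups.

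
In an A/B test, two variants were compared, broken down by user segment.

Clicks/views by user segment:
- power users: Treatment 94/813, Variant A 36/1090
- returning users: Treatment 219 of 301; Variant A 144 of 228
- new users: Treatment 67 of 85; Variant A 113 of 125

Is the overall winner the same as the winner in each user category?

Power users: Treatment 94/813 = 11.6%, Variant A 36/1090 = 3.3% → Treatment
Returning users: Treatment 219/301 = 72.8%, Variant A 144/228 = 63.2% → Treatment
New users: Treatment 67/85 = 78.8%, Variant A 113/125 = 90.4% → Variant A
Overall: Treatment 380/1199 = 31.7%, Variant A 293/1443 = 20.3% → Treatment
Neither sweeps: Treatment wins 2 of 3 groups, Variant A wins 1. Treatment wins overall but not every group — no Simpson reversal.

No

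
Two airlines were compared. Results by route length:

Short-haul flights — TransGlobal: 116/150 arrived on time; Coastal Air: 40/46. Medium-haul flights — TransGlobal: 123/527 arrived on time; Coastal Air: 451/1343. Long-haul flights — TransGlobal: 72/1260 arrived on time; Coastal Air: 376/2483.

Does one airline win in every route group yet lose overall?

Short-haul: TransGlobal 116/150 = 77.3%, Coastal Air 40/46 = 87.0% → Coastal Air
Medium-haul: TransGlobal 123/527 = 23.3%, Coastal Air 451/1343 = 33.6% → Coastal Air
Long-haul: TransGlobal 72/1260 = 5.7%, Coastal Air 376/2483 = 15.1% → Coastal Air
Overall: TransGlobal 311/1937 = 16.1%, Coastal Air 867/3872 = 22.4% → Coastal Air
Coastal Air wins overall and in every route group — no reversal.

No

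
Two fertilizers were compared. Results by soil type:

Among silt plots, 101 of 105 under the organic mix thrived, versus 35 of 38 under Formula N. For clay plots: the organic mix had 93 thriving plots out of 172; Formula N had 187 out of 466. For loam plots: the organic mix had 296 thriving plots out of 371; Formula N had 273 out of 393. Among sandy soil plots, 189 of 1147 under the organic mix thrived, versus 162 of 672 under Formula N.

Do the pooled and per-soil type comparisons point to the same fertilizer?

Silt: the organic mix 101/105 = 96.2%, Formula N 35/38 = 92.1% → the organic mix
Clay: the organic mix 93/172 = 54.1%, Formula N 187/466 = 40.1% → the organic mix
Loam: the organic mix 296/371 = 79.8%, Formula N 273/393 = 69.5% → the organic mix
Sandy soil: the organic mix 189/1147 = 16.5%, Formula N 162/672 = 24.1% → Formula N
Overall: the organic mix 679/1795 = 37.8%, Formula N 657/1569 = 41.9% → Formula N
Neither sweeps: the organic mix wins 3 of 4 groups, Formula N wins 1. Formula N wins overall but not every group — no Simpson reversal.

No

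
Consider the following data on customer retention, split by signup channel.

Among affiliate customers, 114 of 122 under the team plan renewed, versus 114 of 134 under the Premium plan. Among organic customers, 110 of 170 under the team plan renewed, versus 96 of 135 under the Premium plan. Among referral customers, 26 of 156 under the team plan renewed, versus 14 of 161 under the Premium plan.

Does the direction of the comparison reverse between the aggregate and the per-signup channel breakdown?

Affiliate: the team plan 114/122 = 93.4%, the Premium plan 114/134 = 85.1% → the team plan
Organic: the team plan 110/170 = 64.7%, the Premium plan 96/135 = 71.1% → the Premium plan
Referral: the team plan 26/156 = 16.7%, the Premium plan 14/161 = 8.7% → the team plan
Overall: the team plan 250/448 = 55.8%, the Premium plan 224/430 = 52.1% → the team plan
Neither sweeps: the team plan wins 2 of 3 groups, the Premium plan wins 1. The team plan wins overall but not every group — no Simpson reversal.

No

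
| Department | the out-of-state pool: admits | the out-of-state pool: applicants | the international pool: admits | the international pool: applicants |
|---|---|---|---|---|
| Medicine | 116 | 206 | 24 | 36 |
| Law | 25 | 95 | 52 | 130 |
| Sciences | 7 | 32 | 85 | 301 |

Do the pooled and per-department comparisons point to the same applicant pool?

Medicine: the out-of-state pool 116/206 = 56.3%, the international pool 24/36 = 66.7% → the international pool
Law: the out-of-state pool 25/95 = 26.3%, the international pool 52/130 = 40.0% → the international pool
Sciences: the out-of-state pool 7/32 = 21.9%, the international pool 85/301 = 28.2% → the international pool
Overall: the out-of-state pool 148/333 = 44.4%, the international pool 161/467 = 34.5% → the out-of-state pool
The international pool wins each department group but the out-of-state pool wins overall — the comparison reverses. The international pool's applicants skew toward Sciences, which has a lower base rate.

No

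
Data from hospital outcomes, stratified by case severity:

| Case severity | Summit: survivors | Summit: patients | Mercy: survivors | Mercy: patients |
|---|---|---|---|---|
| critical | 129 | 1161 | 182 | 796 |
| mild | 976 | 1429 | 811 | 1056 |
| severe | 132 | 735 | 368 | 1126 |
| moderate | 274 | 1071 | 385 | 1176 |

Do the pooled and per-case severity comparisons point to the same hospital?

Yes

Critical: Summit 129/1161 = 11.1%, Mercy 182/796 = 22.9% → Mercy
Mild: Summit 976/1429 = 68.3%, Mercy 811/1056 = 76.8% → Mercy
Severe: Summit 132/735 = 18.0%, Mercy 368/1126 = 32.7% → Mercy
Moderate: Summit 274/1071 = 25.6%, Mercy 385/1176 = 32.7% → Mercy
Overall: Summit 1511/4396 = 34.4%, Mercy 1746/4154 = 42.0% → Mercy
Mercy wins overall and in every case group — no reversal.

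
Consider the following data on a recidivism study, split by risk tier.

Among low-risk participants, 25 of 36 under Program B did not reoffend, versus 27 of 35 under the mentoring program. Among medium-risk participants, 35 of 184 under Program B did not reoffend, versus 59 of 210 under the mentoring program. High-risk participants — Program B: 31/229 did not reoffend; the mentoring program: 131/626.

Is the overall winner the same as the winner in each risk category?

Low-risk: Program B 25/36 = 69.4%, the mentoring program 27/35 = 77.1% → the mentoring program
Medium-risk: Program B 35/184 = 19.0%, the mentoring program 59/210 = 28.1% → the mentoring program
High-risk: Program B 31/229 = 13.5%, the mentoring program 131/626 = 20.9% → the mentoring program
Overall: Program B 91/449 = 20.3%, the mentoring program 217/871 = 24.9% → the mentoring program
The mentoring program wins overall and in every risk group — no reversal.

Yes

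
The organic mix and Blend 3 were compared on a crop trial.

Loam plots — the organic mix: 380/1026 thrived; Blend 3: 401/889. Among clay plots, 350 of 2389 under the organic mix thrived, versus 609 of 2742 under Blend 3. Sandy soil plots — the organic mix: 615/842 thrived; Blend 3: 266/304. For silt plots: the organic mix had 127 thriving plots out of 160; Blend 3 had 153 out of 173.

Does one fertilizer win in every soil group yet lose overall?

No

Loam: the organic mix 380/1026 = 37.0%, Blend 3 401/889 = 45.1% → Blend 3
Clay: the organic mix 350/2389 = 14.7%, Blend 3 609/2742 = 22.2% → Blend 3
Sandy soil: the organic mix 615/842 = 73.0%, Blend 3 266/304 = 87.5% → Blend 3
Silt: the organic mix 127/160 = 79.4%, Blend 3 153/173 = 88.4% → Blend 3
Overall: the organic mix 1472/4417 = 33.3%, Blend 3 1429/4108 = 34.8% → Blend 3
Blend 3 wins overall and in every soil group — no reversal.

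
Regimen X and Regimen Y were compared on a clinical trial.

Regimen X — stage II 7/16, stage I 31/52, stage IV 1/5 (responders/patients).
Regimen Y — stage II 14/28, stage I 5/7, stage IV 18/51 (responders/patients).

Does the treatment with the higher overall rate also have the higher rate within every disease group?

Stage II: Regimen X 7/16 = 43.8%, Regimen Y 14/28 = 50.0% → Regimen Y
Stage I: Regimen X 31/52 = 59.6%, Regimen Y 5/7 = 71.4% → Regimen Y
Stage IV: Regimen X 1/5 = 20.0%, Regimen Y 18/51 = 35.3% → Regimen Y
Overall: Regimen X 39/73 = 53.4%, Regimen Y 37/86 = 43.0% → Regimen X
Regimen Y wins each disease group but Regimen X wins overall — the comparison reverses. Regimen Y's patients skew toward stage IV, which has a lower base rate.

No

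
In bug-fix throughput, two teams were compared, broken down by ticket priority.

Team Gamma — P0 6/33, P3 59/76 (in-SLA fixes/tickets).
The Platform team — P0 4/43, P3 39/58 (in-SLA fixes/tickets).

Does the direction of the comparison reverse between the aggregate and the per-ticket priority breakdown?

P0: Team Gamma 6/33 = 18.2%, the Platform team 4/43 = 9.3% → Team Gamma
P3: Team Gamma 59/76 = 77.6%, the Platform team 39/58 = 67.2% → Team Gamma
Overall: Team Gamma 65/109 = 59.6%, the Platform team 43/101 = 42.6% → Team Gamma
Team Gamma wins overall and in every ticket group — no reversal.

No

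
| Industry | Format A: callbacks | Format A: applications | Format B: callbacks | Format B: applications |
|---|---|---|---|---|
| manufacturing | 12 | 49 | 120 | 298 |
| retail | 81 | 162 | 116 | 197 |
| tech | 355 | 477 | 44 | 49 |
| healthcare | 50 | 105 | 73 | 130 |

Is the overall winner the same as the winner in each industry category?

Manufacturing: Format A 12/49 = 24.5%, Format B 120/298 = 40.3% → Format B
Retail: Format A 81/162 = 50.0%, Format B 116/197 = 58.9% → Format B
Tech: Format A 355/477 = 74.4%, Format B 44/49 = 89.8% → Format B
Healthcare: Format A 50/105 = 47.6%, Format B 73/130 = 56.2% → Format B
Overall: Format A 498/793 = 62.8%, Format B 353/674 = 52.4% → Format A
Format B wins each industry group but Format A wins overall — the comparison reverses. Format B's applications skew toward manufacturing, which has a lower base rate.

No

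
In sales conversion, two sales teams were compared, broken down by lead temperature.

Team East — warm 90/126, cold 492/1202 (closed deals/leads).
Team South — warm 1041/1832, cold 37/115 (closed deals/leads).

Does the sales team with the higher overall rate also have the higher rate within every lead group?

Warm: Team East 90/126 = 71.4%, Team South 1041/1832 = 56.8% → Team East
Cold: Team East 492/1202 = 40.9%, Team South 37/115 = 32.2% → Team East
Overall: Team East 582/1328 = 43.8%, Team South 1078/1947 = 55.4% → Team South
Team East wins each lead group but Team South wins overall — the comparison reverses. Team East's leads skew toward cold, which has a lower base rate.

No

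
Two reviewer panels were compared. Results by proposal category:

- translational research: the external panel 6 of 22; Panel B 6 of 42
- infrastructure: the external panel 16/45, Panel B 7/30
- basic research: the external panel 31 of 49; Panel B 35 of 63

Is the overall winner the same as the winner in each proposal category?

Yes

Translational research: the external panel 6/22 = 27.3%, Panel B 6/42 = 14.3% → the external panel
Infrastructure: the external panel 16/45 = 35.6%, Panel B 7/30 = 23.3% → the external panel
Basic research: the external panel 31/49 = 63.3%, Panel B 35/63 = 55.6% → the external panel
Overall: the external panel 53/116 = 45.7%, Panel B 48/135 = 35.6% → the external panel
The external panel wins overall and in every proposal group — no reversal.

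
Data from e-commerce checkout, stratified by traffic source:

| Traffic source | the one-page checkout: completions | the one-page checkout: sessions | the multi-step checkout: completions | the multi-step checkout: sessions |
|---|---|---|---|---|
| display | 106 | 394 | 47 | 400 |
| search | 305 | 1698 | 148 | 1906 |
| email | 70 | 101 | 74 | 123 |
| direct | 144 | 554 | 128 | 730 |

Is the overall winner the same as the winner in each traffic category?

Yes

Display: the one-page checkout 106/394 = 26.9%, the multi-step checkout 47/400 = 11.8% → the one-page checkout
Search: the one-page checkout 305/1698 = 18.0%, the multi-step checkout 148/1906 = 7.8% → the one-page checkout
Email: the one-page checkout 70/101 = 69.3%, the multi-step checkout 74/123 = 60.2% → the one-page checkout
Direct: the one-page checkout 144/554 = 26.0%, the multi-step checkout 128/730 = 17.5% → the one-page checkout
Overall: the one-page checkout 625/2747 = 22.8%, the multi-step checkout 397/3159 = 12.6% → the one-page checkout
The one-page checkout wins overall and in every traffic group — no reversal.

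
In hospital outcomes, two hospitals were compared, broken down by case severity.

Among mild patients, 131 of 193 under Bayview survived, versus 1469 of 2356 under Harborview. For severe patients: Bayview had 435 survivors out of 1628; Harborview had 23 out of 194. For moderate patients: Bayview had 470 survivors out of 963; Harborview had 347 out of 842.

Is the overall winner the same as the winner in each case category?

No

Mild: Bayview 131/193 = 67.9%, Harborview 1469/2356 = 62.4% → Bayview
Severe: Bayview 435/1628 = 26.7%, Harborview 23/194 = 11.9% → Bayview
Moderate: Bayview 470/963 = 48.8%, Harborview 347/842 = 41.2% → Bayview
Overall: Bayview 1036/2784 = 37.2%, Harborview 1839/3392 = 54.2% → Harborview
Bayview wins each case group but Harborview wins overall — the comparison reverses. Bayview's patients skew toward severe, which has a lower base rate.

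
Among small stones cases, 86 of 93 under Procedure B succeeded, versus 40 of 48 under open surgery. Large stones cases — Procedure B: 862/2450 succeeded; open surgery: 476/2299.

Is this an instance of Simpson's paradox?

Small stones: Procedure B 86/93 = 92.5%, open surgery 40/48 = 83.3% → Procedure B
Large stones: Procedure B 862/2450 = 35.2%, open surgery 476/2299 = 20.7% → Procedure B
Overall: Procedure B 948/2543 = 37.3%, open surgery 516/2347 = 22.0% → Procedure B
Procedure B wins overall and in every stone group — no reversal.

No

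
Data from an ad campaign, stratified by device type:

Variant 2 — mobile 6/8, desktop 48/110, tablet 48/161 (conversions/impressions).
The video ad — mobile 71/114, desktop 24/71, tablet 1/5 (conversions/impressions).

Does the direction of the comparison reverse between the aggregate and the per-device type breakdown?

Yes

Mobile: Variant 2 6/8 = 75.0%, the video ad 71/114 = 62.3% → Variant 2
Desktop: Variant 2 48/110 = 43.6%, the video ad 24/71 = 33.8% → Variant 2
Tablet: Variant 2 48/161 = 29.8%, the video ad 1/5 = 20.0% → Variant 2
Overall: Variant 2 102/279 = 36.6%, the video ad 96/190 = 50.5% → the video ad
Variant 2 wins each device group but the video ad wins overall — the comparison reverses. Variant 2's impressions skew toward tablet, which has a lower base rate.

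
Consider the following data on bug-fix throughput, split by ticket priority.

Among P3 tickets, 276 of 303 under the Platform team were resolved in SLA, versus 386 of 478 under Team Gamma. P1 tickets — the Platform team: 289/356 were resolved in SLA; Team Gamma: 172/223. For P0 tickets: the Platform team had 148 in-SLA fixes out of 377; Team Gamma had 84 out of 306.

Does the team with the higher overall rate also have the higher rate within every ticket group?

Yes

P3: the Platform team 276/303 = 91.1%, Team Gamma 386/478 = 80.8% → the Platform team
P1: the Platform team 289/356 = 81.2%, Team Gamma 172/223 = 77.1% → the Platform team
P0: the Platform team 148/377 = 39.3%, Team Gamma 84/306 = 27.5% → the Platform team
Overall: the Platform team 713/1036 = 68.8%, Team Gamma 642/1007 = 63.8% → the Platform team
The Platform team wins overall and in every ticket group — no reversal.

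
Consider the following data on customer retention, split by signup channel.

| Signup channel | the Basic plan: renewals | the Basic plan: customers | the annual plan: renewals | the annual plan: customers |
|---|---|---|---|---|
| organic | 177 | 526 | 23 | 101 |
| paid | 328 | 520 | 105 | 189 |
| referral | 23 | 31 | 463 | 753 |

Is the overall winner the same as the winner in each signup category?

No

Organic: the Basic plan 177/526 = 33.7%, the annual plan 23/101 = 22.8% → the Basic plan
Paid: the Basic plan 328/520 = 63.1%, the annual plan 105/189 = 55.6% → the Basic plan
Referral: the Basic plan 23/31 = 74.2%, the annual plan 463/753 = 61.5% → the Basic plan
Overall: the Basic plan 528/1077 = 49.0%, the annual plan 591/1043 = 56.7% → the annual plan
The Basic plan wins each signup group but the annual plan wins overall — the comparison reverses. The Basic plan's customers skew toward organic, which has a lower base rate.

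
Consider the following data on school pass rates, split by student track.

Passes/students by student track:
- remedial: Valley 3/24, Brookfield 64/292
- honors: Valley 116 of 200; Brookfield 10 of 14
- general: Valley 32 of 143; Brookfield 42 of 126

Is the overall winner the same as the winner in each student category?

Remedial: Valley 3/24 = 12.5%, Brookfield 64/292 = 21.9% → Brookfield
Honors: Valley 116/200 = 58.0%, Brookfield 10/14 = 71.4% → Brookfield
General: Valley 32/143 = 22.4%, Brookfield 42/126 = 33.3% → Brookfield
Overall: Valley 151/367 = 41.1%, Brookfield 116/432 = 26.9% → Valley
Brookfield wins each student group but Valley wins overall — the comparison reverses. Brookfield's students skew toward remedial, which has a lower base rate.

No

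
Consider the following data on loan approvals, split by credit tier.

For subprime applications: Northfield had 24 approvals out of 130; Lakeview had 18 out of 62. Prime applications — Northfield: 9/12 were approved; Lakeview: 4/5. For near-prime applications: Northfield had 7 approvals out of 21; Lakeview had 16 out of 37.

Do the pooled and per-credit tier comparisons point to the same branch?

Subprime: Northfield 24/130 = 18.5%, Lakeview 18/62 = 29.0% → Lakeview
Prime: Northfield 9/12 = 75.0%, Lakeview 4/5 = 80.0% → Lakeview
Near-prime: Northfield 7/21 = 33.3%, Lakeview 16/37 = 43.2% → Lakeview
Overall: Northfield 40/163 = 24.5%, Lakeview 38/104 = 36.5% → Lakeview
Lakeview wins overall and in every credit group — no reversal.

Yes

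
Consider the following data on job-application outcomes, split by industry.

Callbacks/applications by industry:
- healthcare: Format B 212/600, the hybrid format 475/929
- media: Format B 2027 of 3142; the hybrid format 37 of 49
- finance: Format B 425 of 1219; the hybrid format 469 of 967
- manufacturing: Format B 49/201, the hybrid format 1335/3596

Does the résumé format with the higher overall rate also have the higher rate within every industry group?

No

Healthcare: Format B 212/600 = 35.3%, the hybrid format 475/929 = 51.1% → the hybrid format
Media: Format B 2027/3142 = 64.5%, the hybrid format 37/49 = 75.5% → the hybrid format
Finance: Format B 425/1219 = 34.9%, the hybrid format 469/967 = 48.5% → the hybrid format
Manufacturing: Format B 49/201 = 24.4%, the hybrid format 1335/3596 = 37.1% → the hybrid format
Overall: Format B 2713/5162 = 52.6%, the hybrid format 2316/5541 = 41.8% → Format B
The hybrid format wins each industry group but Format B wins overall — the comparison reverses. The hybrid format's applications skew toward manufacturing, which has a lower base rate.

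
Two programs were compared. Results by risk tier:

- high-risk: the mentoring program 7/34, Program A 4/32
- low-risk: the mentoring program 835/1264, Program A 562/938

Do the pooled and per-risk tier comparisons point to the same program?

Yes

High-risk: the mentoring program 7/34 = 20.6%, Program A 4/32 = 12.5% → the mentoring program
Low-risk: the mentoring program 835/1264 = 66.1%, Program A 562/938 = 59.9% → the mentoring program
Overall: the mentoring program 842/1298 = 64.9%, Program A 566/970 = 58.4% → the mentoring program
The mentoring program wins overall and in every risk group — no reversal.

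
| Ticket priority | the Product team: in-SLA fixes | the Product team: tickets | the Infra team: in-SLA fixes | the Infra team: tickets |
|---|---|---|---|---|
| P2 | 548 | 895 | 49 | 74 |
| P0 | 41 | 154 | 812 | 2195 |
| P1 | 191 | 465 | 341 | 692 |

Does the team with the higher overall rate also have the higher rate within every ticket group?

P2: the Product team 548/895 = 61.2%, the Infra team 49/74 = 66.2% → the Infra team
P0: the Product team 41/154 = 26.6%, the Infra team 812/2195 = 37.0% → the Infra team
P1: the Product team 191/465 = 41.1%, the Infra team 341/692 = 49.3% → the Infra team
Overall: the Product team 780/1514 = 51.5%, the Infra team 1202/2961 = 40.6% → the Product team
The Infra team wins each ticket group but the Product team wins overall — the comparison reverses. The Infra team's tickets skew toward P0, which has a lower base rate.

No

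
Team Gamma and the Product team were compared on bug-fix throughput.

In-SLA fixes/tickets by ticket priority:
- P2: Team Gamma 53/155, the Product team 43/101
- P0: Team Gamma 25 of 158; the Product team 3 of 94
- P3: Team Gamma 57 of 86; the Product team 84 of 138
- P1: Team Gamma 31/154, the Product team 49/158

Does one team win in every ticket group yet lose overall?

No

P2: Team Gamma 53/155 = 34.2%, the Product team 43/101 = 42.6% → the Product team
P0: Team Gamma 25/158 = 15.8%, the Product team 3/94 = 3.2% → Team Gamma
P3: Team Gamma 57/86 = 66.3%, the Product team 84/138 = 60.9% → Team Gamma
P1: Team Gamma 31/154 = 20.1%, the Product team 49/158 = 31.0% → the Product team
Overall: Team Gamma 166/553 = 30.0%, the Product team 179/491 = 36.5% → the Product team
Neither sweeps: Team Gamma wins 2 of 4 groups, the Product team wins 2. The Product team wins overall but not every group — no Simpson reversal.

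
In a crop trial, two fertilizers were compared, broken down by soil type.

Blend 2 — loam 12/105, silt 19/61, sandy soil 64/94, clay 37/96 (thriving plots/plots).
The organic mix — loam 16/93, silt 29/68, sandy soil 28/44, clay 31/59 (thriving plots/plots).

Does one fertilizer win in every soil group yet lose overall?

Loam: Blend 2 12/105 = 11.4%, the organic mix 16/93 = 17.2% → the organic mix
Silt: Blend 2 19/61 = 31.1%, the organic mix 29/68 = 42.6% → the organic mix
Sandy soil: Blend 2 64/94 = 68.1%, the organic mix 28/44 = 63.6% → Blend 2
Clay: Blend 2 37/96 = 38.5%, the organic mix 31/59 = 52.5% → the organic mix
Overall: Blend 2 132/356 = 37.1%, the organic mix 104/264 = 39.4% → the organic mix
Neither sweeps: Blend 2 wins 1 of 4 groups, the organic mix wins 3. The organic mix wins overall but not every group — no Simpson reversal.

No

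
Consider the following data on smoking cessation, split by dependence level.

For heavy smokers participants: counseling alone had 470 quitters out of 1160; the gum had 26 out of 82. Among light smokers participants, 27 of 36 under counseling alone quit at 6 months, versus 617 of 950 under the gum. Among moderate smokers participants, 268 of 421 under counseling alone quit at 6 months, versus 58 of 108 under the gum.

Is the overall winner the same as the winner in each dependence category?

No

Heavy smokers: counseling alone 470/1160 = 40.5%, the gum 26/82 = 31.7% → counseling alone
Light smokers: counseling alone 27/36 = 75.0%, the gum 617/950 = 64.9% → counseling alone
Moderate smokers: counseling alone 268/421 = 63.7%, the gum 58/108 = 53.7% → counseling alone
Overall: counseling alone 765/1617 = 47.3%, the gum 701/1140 = 61.5% → the gum
Counseling alone wins each dependence group but the gum wins overall — the comparison reverses. Counseling alone's participants skew toward heavy smokers, which has a lower base rate.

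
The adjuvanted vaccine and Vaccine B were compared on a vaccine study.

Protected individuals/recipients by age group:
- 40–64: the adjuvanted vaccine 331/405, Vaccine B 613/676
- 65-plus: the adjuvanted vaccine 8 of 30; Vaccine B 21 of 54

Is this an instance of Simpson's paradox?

40–64: the adjuvanted vaccine 331/405 = 81.7%, Vaccine B 613/676 = 90.7% → Vaccine B
65-plus: the adjuvanted vaccine 8/30 = 26.7%, Vaccine B 21/54 = 38.9% → Vaccine B
Overall: the adjuvanted vaccine 339/435 = 77.9%, Vaccine B 634/730 = 86.8% → Vaccine B
Vaccine B wins overall and in every age group — no reversal.

No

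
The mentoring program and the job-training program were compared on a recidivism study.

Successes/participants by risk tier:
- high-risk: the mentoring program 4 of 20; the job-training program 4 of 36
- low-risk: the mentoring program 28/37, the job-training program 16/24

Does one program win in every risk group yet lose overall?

High-risk: the mentoring program 4/20 = 20.0%, the job-training program 4/36 = 11.1% → the mentoring program
Low-risk: the mentoring program 28/37 = 75.7%, the job-training program 16/24 = 66.7% → the mentoring program
Overall: the mentoring program 32/57 = 56.1%, the job-training program 20/60 = 33.3% → the mentoring program
The mentoring program wins overall and in every risk group — no reversal.

No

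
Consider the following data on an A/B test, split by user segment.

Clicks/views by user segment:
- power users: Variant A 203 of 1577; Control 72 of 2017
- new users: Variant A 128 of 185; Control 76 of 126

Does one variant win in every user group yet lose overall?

Power users: Variant A 203/1577 = 12.9%, Control 72/2017 = 3.6% → Variant A
New users: Variant A 128/185 = 69.2%, Control 76/126 = 60.3% → Variant A
Overall: Variant A 331/1762 = 18.8%, Control 148/2143 = 6.9% → Variant A
Variant A wins overall and in every user group — no reversal.

No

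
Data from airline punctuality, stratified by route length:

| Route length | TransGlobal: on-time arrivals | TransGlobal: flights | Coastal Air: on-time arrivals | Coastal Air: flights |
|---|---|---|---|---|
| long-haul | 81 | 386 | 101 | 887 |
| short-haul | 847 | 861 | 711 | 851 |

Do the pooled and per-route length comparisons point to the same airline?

Long-haul: TransGlobal 81/386 = 21.0%, Coastal Air 101/887 = 11.4% → TransGlobal
Short-haul: TransGlobal 847/861 = 98.4%, Coastal Air 711/851 = 83.5% → TransGlobal
Overall: TransGlobal 928/1247 = 74.4%, Coastal Air 812/1738 = 46.7% → TransGlobal
TransGlobal wins overall and in every route group — no reversal.

Yes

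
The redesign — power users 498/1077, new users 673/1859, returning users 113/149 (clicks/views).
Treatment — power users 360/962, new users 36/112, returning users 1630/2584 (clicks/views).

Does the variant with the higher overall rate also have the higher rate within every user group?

Power users: the redesign 498/1077 = 46.2%, Treatment 360/962 = 37.4% → the redesign
New users: the redesign 673/1859 = 36.2%, Treatment 36/112 = 32.1% → the redesign
Returning users: the redesign 113/149 = 75.8%, Treatment 1630/2584 = 63.1% → the redesign
Overall: the redesign 1284/3085 = 41.6%, Treatment 2026/3658 = 55.4% → Treatment
The redesign wins each user group but Treatment wins overall — the comparison reverses. The redesign's views skew toward new users, which has a lower base rate.

No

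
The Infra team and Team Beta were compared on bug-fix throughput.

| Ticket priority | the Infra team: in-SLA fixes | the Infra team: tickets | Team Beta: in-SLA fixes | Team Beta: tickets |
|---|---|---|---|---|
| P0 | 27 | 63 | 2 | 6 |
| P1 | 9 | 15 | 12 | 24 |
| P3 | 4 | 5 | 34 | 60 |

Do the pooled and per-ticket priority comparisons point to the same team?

No

P0: the Infra team 27/63 = 42.9%, Team Beta 2/6 = 33.3% → the Infra team
P1: the Infra team 9/15 = 60.0%, Team Beta 12/24 = 50.0% → the Infra team
P3: the Infra team 4/5 = 80.0%, Team Beta 34/60 = 56.7% → the Infra team
Overall: the Infra team 40/83 = 48.2%, Team Beta 48/90 = 53.3% → Team Beta
The Infra team wins each ticket group but Team Beta wins overall — the comparison reverses. The Infra team's tickets skew toward P0, which has a lower base rate.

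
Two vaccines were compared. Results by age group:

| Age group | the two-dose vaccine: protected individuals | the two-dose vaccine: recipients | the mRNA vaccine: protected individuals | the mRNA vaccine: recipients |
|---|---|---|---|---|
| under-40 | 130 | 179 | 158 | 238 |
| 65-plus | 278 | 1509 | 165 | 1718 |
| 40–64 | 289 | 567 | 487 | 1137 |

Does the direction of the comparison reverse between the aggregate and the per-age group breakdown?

Under-40: the two-dose vaccine 130/179 = 72.6%, the mRNA vaccine 158/238 = 66.4% → the two-dose vaccine
65-plus: the two-dose vaccine 278/1509 = 18.4%, the mRNA vaccine 165/1718 = 9.6% → the two-dose vaccine
40–64: the two-dose vaccine 289/567 = 51.0%, the mRNA vaccine 487/1137 = 42.8% → the two-dose vaccine
Overall: the two-dose vaccine 697/2255 = 30.9%, the mRNA vaccine 810/3093 = 26.2% → the two-dose vaccine
The two-dose vaccine wins overall and in every age group — no reversal.

No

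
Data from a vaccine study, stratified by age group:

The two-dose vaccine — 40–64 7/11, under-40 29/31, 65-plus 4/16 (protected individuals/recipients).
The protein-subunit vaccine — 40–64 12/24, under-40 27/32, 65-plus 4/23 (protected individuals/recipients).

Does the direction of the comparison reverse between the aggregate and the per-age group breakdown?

40–64: the two-dose vaccine 7/11 = 63.6%, the protein-subunit vaccine 12/24 = 50.0% → the two-dose vaccine
Under-40: the two-dose vaccine 29/31 = 93.5%, the protein-subunit vaccine 27/32 = 84.4% → the two-dose vaccine
65-plus: the two-dose vaccine 4/16 = 25.0%, the protein-subunit vaccine 4/23 = 17.4% → the two-dose vaccine
Overall: the two-dose vaccine 40/58 = 69.0%, the protein-subunit vaccine 43/79 = 54.4% → the two-dose vaccine
The two-dose vaccine wins overall and in every age group — no reversal.

No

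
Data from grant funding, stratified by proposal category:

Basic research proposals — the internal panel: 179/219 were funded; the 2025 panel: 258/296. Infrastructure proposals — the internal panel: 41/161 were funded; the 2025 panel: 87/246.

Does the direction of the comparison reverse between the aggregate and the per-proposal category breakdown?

No

Basic research: the internal panel 179/219 = 81.7%, the 2025 panel 258/296 = 87.2% → the 2025 panel
Infrastructure: the internal panel 41/161 = 25.5%, the 2025 panel 87/246 = 35.4% → the 2025 panel
Overall: the internal panel 220/380 = 57.9%, the 2025 panel 345/542 = 63.7% → the 2025 panel
The 2025 panel wins overall and in every proposal group — no reversal.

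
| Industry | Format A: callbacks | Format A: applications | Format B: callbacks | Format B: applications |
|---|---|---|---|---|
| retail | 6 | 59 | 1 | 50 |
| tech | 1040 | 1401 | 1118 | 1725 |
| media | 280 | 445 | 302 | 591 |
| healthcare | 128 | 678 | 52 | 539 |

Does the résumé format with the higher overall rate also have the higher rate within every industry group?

Yes

Retail: Format A 6/59 = 10.2%, Format B 1/50 = 2.0% → Format A
Tech: Format A 1040/1401 = 74.2%, Format B 1118/1725 = 64.8% → Format A
Media: Format A 280/445 = 62.9%, Format B 302/591 = 51.1% → Format A
Healthcare: Format A 128/678 = 18.9%, Format B 52/539 = 9.6% → Format A
Overall: Format A 1454/2583 = 56.3%, Format B 1473/2905 = 50.7% → Format A
Format A wins overall and in every industry group — no reversal.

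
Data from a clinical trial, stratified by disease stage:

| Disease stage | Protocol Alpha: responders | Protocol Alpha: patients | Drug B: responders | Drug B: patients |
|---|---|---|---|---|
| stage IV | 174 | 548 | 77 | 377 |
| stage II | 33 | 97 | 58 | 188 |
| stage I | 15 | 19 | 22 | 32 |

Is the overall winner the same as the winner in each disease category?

Stage IV: Protocol Alpha 174/548 = 31.8%, Drug B 77/377 = 20.4% → Protocol Alpha
Stage II: Protocol Alpha 33/97 = 34.0%, Drug B 58/188 = 30.9% → Protocol Alpha
Stage I: Protocol Alpha 15/19 = 78.9%, Drug B 22/32 = 68.8% → Protocol Alpha
Overall: Protocol Alpha 222/664 = 33.4%, Drug B 157/597 = 26.3% → Protocol Alpha
Protocol Alpha wins overall and in every disease group — no reversal.

Yes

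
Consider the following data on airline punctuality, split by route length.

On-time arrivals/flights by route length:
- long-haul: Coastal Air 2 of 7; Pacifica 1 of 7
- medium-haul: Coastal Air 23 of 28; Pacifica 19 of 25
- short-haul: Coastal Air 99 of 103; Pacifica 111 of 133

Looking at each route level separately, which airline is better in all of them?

Long-haul: Coastal Air 2/7 = 28.6%, Pacifica 1/7 = 14.3% → Coastal Air
Medium-haul: Coastal Air 23/28 = 82.1%, Pacifica 19/25 = 76.0% → Coastal Air
Short-haul: Coastal Air 99/103 = 96.1%, Pacifica 111/133 = 83.5% → Coastal Air
Coastal Air has the higher rate in all 3 groups.

Coastal Air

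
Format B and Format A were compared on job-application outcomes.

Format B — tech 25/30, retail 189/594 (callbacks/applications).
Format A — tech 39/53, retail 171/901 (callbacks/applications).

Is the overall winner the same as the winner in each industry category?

Yes

Tech: Format B 25/30 = 83.3%, Format A 39/53 = 73.6% → Format B
Retail: Format B 189/594 = 31.8%, Format A 171/901 = 19.0% → Format B
Overall: Format B 214/624 = 34.3%, Format A 210/954 = 22.0% → Format B
Format B wins overall and in every industry group — no reversal.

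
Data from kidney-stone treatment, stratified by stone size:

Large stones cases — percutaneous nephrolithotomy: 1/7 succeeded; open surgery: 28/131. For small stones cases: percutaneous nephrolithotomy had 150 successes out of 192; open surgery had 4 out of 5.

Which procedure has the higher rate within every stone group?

open surgery

Large stones: percutaneous nephrolithotomy 1/7 = 14.3%, open surgery 28/131 = 21.4% → open surgery
Small stones: percutaneous nephrolithotomy 150/192 = 78.1%, open surgery 4/5 = 80.0% → open surgery
Open surgery has the higher rate in both groups.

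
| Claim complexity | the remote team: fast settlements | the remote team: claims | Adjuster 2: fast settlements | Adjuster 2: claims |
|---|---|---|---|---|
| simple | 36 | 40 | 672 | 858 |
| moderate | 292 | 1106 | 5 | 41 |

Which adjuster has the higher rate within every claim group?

Simple: the remote team 36/40 = 90.0%, Adjuster 2 672/858 = 78.3% → the remote team
Moderate: the remote team 292/1106 = 26.4%, Adjuster 2 5/41 = 12.2% → the remote team
The remote team has the higher rate in both groups.

the remote team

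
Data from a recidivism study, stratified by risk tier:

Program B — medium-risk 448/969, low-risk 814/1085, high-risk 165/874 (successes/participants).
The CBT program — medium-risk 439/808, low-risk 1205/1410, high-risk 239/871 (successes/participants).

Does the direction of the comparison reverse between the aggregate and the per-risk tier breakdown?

Medium-risk: Program B 448/969 = 46.2%, the CBT program 439/808 = 54.3% → the CBT program
Low-risk: Program B 814/1085 = 75.0%, the CBT program 1205/1410 = 85.5% → the CBT program
High-risk: Program B 165/874 = 18.9%, the CBT program 239/871 = 27.4% → the CBT program
Overall: Program B 1427/2928 = 48.7%, the CBT program 1883/3089 = 61.0% → the CBT program
The CBT program wins overall and in every risk group — no reversal.

No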